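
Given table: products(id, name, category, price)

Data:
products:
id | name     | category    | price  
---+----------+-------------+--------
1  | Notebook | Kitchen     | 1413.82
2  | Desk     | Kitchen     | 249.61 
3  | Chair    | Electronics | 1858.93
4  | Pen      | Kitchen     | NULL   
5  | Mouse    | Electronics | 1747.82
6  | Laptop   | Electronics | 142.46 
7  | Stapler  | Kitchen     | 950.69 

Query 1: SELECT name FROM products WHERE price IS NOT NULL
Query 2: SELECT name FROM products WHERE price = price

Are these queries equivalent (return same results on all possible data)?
Yes, equivalent

Both queries return: [('Chair',), ('Desk',), ('Laptop',), ('Mouse',), ('Notebook',), ('Stapler',)]

Reason: IS NOT NULL vs self-equality (both exclude NULLs)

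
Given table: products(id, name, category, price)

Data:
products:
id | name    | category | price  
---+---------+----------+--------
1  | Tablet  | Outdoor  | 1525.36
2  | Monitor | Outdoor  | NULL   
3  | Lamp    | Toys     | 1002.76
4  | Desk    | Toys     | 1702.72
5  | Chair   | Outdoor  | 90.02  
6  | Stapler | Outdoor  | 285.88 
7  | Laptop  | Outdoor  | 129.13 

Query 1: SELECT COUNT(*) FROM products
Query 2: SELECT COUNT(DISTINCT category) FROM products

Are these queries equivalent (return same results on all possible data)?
No, not equivalent

Query 1 returns: [(7,)]
Query 2 returns: [(2,)]

Reason: COUNT(*) counts rows, COUNT(DISTINCT category) counts unique categorys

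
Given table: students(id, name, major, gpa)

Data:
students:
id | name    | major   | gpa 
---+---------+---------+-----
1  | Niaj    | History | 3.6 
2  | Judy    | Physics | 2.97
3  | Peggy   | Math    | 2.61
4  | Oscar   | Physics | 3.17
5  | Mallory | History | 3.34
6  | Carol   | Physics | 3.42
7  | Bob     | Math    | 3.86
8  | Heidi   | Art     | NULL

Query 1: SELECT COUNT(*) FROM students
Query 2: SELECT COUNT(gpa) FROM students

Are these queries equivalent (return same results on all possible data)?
No, not equivalent

Query 1 returns: [(8,)]
Query 2 returns: [(7,)]

Reason: COUNT(*) includes NULLs, COUNT(column) excludes them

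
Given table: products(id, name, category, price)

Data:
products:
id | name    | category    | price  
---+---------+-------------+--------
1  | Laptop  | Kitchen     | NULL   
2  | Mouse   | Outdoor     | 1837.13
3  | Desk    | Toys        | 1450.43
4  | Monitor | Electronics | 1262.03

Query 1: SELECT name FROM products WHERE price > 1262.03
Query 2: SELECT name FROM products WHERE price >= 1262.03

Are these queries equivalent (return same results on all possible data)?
No, not equivalent

Query 1 returns: [('Mouse',), ('Desk',)]
Query 2 returns: [('Mouse',), ('Desk',), ('Monitor',)]

Reason: > vs >= gives different results when price = 1262.03 exists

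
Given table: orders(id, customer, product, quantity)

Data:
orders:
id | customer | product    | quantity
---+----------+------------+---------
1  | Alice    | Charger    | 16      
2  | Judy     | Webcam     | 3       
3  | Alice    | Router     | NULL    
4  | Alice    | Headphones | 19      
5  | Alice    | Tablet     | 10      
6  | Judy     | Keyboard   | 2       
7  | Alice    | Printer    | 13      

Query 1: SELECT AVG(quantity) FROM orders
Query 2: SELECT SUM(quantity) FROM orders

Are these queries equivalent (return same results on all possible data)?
No, not equivalent

Query 1 returns: [(10.5,)]
Query 2 returns: [(63,)]

Reason: AVG vs SUM give different aggregate values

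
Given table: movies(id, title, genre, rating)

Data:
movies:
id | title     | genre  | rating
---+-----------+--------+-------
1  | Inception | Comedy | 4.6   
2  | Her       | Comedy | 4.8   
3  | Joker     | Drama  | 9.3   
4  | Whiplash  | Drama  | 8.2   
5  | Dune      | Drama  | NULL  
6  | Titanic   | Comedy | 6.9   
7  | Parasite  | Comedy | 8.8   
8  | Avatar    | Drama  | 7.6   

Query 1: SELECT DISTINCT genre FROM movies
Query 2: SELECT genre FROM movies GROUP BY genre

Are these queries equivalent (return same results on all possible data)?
Yes, equivalent

Both queries return: [('Comedy',), ('Drama',)]

Reason: Both get unique genres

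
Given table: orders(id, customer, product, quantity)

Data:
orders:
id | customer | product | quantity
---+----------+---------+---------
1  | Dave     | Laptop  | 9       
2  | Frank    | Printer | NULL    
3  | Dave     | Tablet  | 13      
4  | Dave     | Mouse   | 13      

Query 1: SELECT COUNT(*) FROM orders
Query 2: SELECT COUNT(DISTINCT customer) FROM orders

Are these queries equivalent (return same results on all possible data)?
No, not equivalent

Query 1 returns: [(4,)]
Query 2 returns: [(2,)]

Reason: COUNT(*) counts rows, COUNT(DISTINCT customer) counts unique customers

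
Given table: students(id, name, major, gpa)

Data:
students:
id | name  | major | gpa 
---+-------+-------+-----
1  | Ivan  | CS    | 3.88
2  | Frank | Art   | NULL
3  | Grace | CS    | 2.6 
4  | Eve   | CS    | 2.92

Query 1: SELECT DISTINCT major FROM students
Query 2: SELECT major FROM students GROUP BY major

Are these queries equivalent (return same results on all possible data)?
Yes, equivalent

Both queries return: [('Art',), ('CS',)]

Reason: Both get unique majors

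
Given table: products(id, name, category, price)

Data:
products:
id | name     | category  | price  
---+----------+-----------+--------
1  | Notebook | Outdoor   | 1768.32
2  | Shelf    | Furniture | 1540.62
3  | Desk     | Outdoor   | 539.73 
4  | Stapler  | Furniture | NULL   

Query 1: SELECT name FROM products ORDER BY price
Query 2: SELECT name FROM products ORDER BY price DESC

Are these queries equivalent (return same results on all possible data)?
No, not equivalent

Query 1 returns: [('Stapler',), ('Desk',), ('Shelf',), ('Notebook',)]
Query 2 returns: [('Notebook',), ('Shelf',), ('Desk',), ('Stapler',)]

Reason: ASC vs DESC gives opposite ordering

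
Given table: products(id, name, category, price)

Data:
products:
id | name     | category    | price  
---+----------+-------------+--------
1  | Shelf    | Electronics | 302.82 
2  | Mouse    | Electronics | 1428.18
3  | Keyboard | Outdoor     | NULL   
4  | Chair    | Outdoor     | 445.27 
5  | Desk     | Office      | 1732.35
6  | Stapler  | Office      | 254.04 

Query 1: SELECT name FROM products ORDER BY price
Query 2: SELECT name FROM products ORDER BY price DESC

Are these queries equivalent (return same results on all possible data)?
No, not equivalent

Query 1 returns: [('Keyboard',), ('Stapler',), ('Shelf',), ('Chair',), ('Mouse',), ('Desk',)]
Query 2 returns: [('Desk',), ('Mouse',), ('Chair',), ('Shelf',), ('Stapler',), ('Keyboard',)]

Reason: ASC vs DESC gives opposite ordering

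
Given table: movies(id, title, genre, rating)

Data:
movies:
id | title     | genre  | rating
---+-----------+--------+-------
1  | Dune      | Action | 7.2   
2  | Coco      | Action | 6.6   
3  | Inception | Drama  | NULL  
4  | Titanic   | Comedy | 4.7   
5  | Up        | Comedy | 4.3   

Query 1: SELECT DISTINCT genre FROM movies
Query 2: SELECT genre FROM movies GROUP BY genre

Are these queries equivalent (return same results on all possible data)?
Yes, equivalent

Both queries return: [('Action',), ('Comedy',), ('Drama',)]

Reason: Both get unique genres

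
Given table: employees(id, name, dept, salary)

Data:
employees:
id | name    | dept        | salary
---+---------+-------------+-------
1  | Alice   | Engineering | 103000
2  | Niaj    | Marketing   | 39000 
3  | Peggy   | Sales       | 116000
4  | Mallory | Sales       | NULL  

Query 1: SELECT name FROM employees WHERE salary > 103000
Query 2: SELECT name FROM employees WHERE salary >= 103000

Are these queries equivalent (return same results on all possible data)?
No, not equivalent

Query 1 returns: [('Peggy',)]
Query 2 returns: [('Alice',), ('Peggy',)]

Reason: > vs >= gives different results when salary = 103000 exists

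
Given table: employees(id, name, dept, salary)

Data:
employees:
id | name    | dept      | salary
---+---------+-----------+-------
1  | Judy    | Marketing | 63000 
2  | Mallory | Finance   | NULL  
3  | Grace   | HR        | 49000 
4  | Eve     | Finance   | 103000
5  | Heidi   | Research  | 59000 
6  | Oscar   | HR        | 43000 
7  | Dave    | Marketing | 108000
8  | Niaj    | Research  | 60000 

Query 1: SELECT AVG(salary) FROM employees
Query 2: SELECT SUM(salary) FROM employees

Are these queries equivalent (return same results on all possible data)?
No, not equivalent

Query 1 returns: [(69285.71428571429,)]
Query 2 returns: [(485000,)]

Reason: AVG vs SUM give different aggregate values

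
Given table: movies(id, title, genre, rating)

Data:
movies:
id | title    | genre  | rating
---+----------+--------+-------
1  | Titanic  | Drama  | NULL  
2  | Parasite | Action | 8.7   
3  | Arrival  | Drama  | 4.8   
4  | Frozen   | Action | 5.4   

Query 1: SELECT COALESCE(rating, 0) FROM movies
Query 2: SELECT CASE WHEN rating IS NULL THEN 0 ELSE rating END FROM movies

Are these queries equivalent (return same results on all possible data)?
Yes, equivalent

Both queries return: [(0,), (4.8,), (5.4,), (8.7,)]

Reason: COALESCE vs CASE for NULL handling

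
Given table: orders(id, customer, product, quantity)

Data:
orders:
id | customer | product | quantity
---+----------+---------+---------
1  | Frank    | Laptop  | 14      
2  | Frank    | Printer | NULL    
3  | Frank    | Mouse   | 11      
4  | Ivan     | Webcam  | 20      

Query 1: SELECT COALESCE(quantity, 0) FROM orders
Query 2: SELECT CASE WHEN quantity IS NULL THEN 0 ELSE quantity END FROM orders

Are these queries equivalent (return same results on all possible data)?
Yes, equivalent

Both queries return: [(0,), (11,), (14,), (20,)]

Reason: COALESCE vs CASE for NULL handling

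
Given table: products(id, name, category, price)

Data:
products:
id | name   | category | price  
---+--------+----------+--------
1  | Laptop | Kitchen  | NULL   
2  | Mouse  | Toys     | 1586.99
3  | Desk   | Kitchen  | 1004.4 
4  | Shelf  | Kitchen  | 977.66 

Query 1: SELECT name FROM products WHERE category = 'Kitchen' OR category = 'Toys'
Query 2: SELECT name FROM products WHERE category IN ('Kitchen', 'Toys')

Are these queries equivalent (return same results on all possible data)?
Yes, equivalent

Both queries return: [('Desk',), ('Laptop',), ('Mouse',), ('Shelf',)]

Reason: OR vs IN are equivalent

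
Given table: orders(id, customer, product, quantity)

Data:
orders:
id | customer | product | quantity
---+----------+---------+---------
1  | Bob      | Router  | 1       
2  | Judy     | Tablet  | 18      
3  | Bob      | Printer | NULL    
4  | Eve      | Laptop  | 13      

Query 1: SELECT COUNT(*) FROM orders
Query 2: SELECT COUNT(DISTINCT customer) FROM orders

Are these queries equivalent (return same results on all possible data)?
No, not equivalent

Query 1 returns: [(4,)]
Query 2 returns: [(3,)]

Reason: COUNT(*) counts rows, COUNT(DISTINCT customer) counts unique customers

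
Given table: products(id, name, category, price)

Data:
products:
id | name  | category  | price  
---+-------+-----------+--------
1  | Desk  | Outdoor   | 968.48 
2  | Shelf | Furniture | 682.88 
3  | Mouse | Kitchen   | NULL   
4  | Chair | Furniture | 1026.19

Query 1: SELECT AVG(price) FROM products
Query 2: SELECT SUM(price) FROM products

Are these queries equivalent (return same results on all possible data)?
No, not equivalent

Query 1 returns: [(892.5166666666668,)]
Query 2 returns: [(2677.55,)]

Reason: AVG vs SUM give different aggregate values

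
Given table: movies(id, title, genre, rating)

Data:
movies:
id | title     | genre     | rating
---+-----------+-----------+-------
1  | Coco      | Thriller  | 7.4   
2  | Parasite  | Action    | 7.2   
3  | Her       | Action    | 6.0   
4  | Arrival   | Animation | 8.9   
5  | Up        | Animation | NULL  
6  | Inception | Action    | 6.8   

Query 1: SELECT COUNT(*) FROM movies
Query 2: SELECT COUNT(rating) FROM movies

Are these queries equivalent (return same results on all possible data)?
No, not equivalent

Query 1 returns: [(6,)]
Query 2 returns: [(5,)]

Reason: COUNT(*) includes NULLs, COUNT(column) excludes them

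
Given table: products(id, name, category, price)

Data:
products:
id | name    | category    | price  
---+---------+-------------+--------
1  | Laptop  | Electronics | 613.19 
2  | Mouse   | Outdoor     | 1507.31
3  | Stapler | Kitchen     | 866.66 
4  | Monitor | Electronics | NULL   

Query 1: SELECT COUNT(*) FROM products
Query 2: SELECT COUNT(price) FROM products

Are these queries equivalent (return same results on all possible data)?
No, not equivalent

Query 1 returns: [(4,)]
Query 2 returns: [(3,)]

Reason: COUNT(*) includes NULLs, COUNT(column) excludes them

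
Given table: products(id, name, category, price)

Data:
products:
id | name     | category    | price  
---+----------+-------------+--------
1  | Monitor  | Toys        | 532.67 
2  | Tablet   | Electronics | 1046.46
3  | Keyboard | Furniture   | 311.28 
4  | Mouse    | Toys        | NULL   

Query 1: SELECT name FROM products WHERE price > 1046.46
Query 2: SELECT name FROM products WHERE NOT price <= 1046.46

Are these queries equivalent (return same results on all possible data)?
Yes, equivalent

Both queries return: []

Reason: Both filter price > 1046.46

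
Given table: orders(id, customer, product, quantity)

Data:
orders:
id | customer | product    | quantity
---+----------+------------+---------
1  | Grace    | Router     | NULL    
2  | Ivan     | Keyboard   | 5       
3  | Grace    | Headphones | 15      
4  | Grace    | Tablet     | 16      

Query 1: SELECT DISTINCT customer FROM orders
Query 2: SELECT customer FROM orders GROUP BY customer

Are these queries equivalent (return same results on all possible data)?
Yes, equivalent

Both queries return: [('Grace',), ('Ivan',)]

Reason: Both get unique customers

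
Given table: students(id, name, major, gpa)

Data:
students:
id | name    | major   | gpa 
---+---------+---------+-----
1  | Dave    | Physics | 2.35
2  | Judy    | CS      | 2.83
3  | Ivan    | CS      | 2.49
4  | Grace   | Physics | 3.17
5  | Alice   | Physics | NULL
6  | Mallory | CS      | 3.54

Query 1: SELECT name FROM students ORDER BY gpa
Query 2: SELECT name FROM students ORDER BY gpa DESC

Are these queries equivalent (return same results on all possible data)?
No, not equivalent

Query 1 returns: [('Alice',), ('Dave',), ('Ivan',), ('Judy',), ('Grace',), ('Mallory',)]
Query 2 returns: [('Mallory',), ('Grace',), ('Judy',), ('Ivan',), ('Dave',), ('Alice',)]

Reason: ASC vs DESC gives opposite ordering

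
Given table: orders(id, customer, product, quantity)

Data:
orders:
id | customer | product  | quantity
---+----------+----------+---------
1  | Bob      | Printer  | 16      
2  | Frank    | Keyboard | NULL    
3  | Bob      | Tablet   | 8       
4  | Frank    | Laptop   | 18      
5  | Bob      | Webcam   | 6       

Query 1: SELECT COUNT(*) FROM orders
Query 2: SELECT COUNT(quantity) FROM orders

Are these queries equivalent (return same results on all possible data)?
No, not equivalent

Query 1 returns: [(5,)]
Query 2 returns: [(4,)]

Reason: COUNT(*) includes NULLs, COUNT(column) excludes them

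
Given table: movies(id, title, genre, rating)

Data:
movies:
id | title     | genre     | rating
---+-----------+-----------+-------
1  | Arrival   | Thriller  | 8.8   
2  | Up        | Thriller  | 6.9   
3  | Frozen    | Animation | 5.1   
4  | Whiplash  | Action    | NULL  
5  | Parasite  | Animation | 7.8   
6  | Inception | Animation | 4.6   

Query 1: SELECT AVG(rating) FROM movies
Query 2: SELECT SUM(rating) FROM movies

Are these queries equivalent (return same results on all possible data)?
No, not equivalent

Query 1 returns: [(6.640000000000001,)]
Query 2 returns: [(33.2,)]

Reason: AVG vs SUM give different aggregate values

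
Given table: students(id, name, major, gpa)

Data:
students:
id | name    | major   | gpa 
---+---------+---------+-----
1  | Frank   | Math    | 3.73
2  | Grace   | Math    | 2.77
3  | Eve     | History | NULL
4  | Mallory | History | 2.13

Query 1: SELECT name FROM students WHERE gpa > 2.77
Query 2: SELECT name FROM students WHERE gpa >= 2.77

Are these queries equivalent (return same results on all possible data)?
No, not equivalent

Query 1 returns: [('Frank',)]
Query 2 returns: [('Frank',), ('Grace',)]

Reason: > vs >= gives different results when gpa = 2.77 exists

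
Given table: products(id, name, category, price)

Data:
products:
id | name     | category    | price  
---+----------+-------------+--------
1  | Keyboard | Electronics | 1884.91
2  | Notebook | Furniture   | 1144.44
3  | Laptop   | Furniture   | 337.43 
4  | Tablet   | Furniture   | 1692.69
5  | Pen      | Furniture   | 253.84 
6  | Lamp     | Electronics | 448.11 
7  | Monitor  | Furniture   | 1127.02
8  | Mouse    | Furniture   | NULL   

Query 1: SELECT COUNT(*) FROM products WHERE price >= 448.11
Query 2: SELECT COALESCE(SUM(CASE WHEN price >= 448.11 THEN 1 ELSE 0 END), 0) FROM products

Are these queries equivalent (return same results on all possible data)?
Yes, equivalent

Both queries return: [(5,)]

Reason: COUNT with WHERE vs conditional SUM (COALESCE handles empty-table NULL)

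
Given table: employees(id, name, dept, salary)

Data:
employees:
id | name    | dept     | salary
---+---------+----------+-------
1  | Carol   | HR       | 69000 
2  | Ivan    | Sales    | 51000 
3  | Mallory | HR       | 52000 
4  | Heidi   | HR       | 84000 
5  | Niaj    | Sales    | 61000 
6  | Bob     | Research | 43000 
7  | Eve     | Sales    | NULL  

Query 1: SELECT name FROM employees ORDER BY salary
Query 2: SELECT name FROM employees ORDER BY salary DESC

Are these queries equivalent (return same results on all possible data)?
No, not equivalent

Query 1 returns: [('Eve',), ('Bob',), ('Ivan',), ('Mallory',), ('Niaj',), ('Carol',), ('Heidi',)]
Query 2 returns: [('Heidi',), ('Carol',), ('Niaj',), ('Mallory',), ('Ivan',), ('Bob',), ('Eve',)]

Reason: ASC vs DESC gives opposite ordering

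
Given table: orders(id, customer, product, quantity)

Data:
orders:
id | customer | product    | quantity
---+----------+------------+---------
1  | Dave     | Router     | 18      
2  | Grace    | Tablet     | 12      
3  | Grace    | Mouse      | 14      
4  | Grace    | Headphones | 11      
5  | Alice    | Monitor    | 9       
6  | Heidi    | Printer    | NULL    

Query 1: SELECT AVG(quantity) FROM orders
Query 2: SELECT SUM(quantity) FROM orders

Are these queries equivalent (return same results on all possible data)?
No, not equivalent

Query 1 returns: [(12.8,)]
Query 2 returns: [(64,)]

Reason: AVG vs SUM give different aggregate values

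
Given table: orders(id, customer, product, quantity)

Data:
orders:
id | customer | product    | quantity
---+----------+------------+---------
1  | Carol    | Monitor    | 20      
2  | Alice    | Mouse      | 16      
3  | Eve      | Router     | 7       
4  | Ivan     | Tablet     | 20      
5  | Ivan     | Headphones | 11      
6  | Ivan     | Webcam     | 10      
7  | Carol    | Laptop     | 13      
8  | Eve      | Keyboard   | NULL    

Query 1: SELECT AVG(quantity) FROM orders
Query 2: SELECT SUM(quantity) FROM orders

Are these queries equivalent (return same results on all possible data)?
No, not equivalent

Query 1 returns: [(13.857142857142858,)]
Query 2 returns: [(97,)]

Reason: AVG vs SUM give different aggregate values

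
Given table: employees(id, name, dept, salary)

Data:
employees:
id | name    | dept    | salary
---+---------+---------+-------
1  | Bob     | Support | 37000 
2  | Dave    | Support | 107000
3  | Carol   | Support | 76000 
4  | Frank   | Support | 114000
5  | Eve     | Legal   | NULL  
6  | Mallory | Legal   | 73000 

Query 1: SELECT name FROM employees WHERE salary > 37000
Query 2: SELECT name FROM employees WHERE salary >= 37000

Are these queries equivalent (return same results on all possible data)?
No, not equivalent

Query 1 returns: [('Dave',), ('Carol',), ('Frank',), ('Mallory',)]
Query 2 returns: [('Bob',), ('Dave',), ('Carol',), ('Frank',), ('Mallory',)]

Reason: > vs >= gives different results when salary = 37000 exists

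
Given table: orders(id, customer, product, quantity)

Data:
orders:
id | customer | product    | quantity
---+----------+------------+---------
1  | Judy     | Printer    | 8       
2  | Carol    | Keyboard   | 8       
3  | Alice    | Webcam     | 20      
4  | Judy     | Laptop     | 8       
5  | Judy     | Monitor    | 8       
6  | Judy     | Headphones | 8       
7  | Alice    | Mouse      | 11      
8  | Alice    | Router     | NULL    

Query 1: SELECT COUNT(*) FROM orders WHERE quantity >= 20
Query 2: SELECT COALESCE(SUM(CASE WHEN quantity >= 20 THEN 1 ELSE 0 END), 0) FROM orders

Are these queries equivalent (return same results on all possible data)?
Yes, equivalent

Both queries return: [(1,)]

Reason: COUNT with WHERE vs conditional SUM (COALESCE handles empty-table NULL)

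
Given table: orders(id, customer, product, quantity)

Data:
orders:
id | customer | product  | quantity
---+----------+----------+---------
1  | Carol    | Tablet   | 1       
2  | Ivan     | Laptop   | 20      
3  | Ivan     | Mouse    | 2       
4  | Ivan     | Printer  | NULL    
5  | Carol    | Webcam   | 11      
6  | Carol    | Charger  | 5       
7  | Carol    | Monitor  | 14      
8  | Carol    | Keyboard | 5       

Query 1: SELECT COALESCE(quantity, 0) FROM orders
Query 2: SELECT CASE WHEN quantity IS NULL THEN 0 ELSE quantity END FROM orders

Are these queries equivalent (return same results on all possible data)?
Yes, equivalent

Both queries return: [(0,), (1,), (2,), (5,), (5,), (11,), (14,), (20,)]

Reason: COALESCE vs CASE for NULL handling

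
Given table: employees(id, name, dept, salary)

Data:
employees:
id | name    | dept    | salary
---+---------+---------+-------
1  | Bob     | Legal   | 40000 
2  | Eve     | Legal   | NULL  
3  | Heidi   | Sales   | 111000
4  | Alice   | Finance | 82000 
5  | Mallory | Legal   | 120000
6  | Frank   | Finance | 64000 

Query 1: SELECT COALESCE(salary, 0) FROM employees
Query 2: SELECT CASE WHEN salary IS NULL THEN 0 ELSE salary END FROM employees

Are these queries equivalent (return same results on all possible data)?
Yes, equivalent

Both queries return: [(0,), (40000,), (64000,), (82000,), (111000,), (120000,)]

Reason: COALESCE vs CASE for NULL handling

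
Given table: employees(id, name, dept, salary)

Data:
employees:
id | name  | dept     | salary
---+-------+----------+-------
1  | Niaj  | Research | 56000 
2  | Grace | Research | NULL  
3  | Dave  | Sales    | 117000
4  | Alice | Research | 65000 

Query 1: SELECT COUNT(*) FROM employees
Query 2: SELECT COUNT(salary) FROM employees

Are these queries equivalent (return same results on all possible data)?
No, not equivalent

Query 1 returns: [(4,)]
Query 2 returns: [(3,)]

Reason: COUNT(*) includes NULLs, COUNT(column) excludes them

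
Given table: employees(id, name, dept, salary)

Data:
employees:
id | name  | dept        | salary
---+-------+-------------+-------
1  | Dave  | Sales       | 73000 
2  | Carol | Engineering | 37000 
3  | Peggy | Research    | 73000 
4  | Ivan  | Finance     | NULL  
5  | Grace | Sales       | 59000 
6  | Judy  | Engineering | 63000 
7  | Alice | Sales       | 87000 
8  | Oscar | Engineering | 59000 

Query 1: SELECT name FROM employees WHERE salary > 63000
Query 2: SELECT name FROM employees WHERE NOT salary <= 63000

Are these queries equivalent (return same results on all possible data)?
Yes, equivalent

Both queries return: [('Alice',), ('Dave',), ('Peggy',)]

Reason: Both filter salary > 63000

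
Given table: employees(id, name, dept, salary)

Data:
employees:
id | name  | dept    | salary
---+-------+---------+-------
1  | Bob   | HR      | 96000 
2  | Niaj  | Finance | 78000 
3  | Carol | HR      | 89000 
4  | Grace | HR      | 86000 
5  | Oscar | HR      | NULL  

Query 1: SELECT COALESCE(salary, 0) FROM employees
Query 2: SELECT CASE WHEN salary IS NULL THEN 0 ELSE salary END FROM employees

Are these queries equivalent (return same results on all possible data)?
Yes, equivalent

Both queries return: [(0,), (78000,), (86000,), (89000,), (96000,)]

Reason: COALESCE vs CASE for NULL handling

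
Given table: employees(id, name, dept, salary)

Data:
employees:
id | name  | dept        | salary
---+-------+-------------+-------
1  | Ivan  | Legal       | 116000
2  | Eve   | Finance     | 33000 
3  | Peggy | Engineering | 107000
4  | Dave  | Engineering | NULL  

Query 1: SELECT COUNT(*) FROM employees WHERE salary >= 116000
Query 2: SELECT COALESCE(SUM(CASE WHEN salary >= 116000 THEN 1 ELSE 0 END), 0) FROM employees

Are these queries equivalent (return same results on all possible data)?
Yes, equivalent

Both queries return: [(1,)]

Reason: COUNT with WHERE vs conditional SUM (COALESCE handles empty-table NULL)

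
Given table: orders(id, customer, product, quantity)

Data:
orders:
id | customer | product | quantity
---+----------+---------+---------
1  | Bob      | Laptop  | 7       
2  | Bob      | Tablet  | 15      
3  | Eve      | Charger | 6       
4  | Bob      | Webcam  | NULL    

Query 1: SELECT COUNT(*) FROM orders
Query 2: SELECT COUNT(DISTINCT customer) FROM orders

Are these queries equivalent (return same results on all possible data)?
No, not equivalent

Query 1 returns: [(4,)]
Query 2 returns: [(2,)]

Reason: COUNT(*) counts rows, COUNT(DISTINCT customer) counts unique customers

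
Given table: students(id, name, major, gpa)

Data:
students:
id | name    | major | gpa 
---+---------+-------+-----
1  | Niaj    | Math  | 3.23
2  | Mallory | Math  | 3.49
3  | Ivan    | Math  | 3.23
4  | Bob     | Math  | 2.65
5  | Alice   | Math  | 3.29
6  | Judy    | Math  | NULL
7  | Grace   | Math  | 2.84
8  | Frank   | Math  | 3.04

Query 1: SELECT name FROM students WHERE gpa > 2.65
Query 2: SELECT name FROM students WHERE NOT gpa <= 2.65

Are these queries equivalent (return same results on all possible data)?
Yes, equivalent

Both queries return: [('Alice',), ('Frank',), ('Grace',), ('Ivan',), ('Mallory',), ('Niaj',)]

Reason: Both filter gpa > 2.65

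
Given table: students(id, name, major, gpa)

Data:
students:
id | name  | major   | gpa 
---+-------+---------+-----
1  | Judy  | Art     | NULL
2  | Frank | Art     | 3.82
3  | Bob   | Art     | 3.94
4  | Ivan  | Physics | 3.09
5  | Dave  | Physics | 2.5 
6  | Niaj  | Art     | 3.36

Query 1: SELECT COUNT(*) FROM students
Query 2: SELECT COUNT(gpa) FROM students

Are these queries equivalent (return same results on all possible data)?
No, not equivalent

Query 1 returns: [(6,)]
Query 2 returns: [(5,)]

Reason: COUNT(*) includes NULLs, COUNT(column) excludes them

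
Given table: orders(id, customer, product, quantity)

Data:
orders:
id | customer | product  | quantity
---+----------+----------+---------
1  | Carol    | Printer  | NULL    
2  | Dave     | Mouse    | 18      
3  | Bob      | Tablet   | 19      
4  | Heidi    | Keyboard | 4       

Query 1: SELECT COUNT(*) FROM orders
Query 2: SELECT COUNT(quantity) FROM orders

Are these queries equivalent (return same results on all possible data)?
No, not equivalent

Query 1 returns: [(4,)]
Query 2 returns: [(3,)]

Reason: COUNT(*) includes NULLs, COUNT(column) excludes them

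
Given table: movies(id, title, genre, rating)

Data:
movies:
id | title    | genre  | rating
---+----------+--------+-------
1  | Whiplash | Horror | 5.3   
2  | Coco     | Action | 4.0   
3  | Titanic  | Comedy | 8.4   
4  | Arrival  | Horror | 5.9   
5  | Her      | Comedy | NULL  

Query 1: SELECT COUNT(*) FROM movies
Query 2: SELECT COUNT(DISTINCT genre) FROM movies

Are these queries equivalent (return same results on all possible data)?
No, not equivalent

Query 1 returns: [(5,)]
Query 2 returns: [(3,)]

Reason: COUNT(*) counts rows, COUNT(DISTINCT genre) counts unique genres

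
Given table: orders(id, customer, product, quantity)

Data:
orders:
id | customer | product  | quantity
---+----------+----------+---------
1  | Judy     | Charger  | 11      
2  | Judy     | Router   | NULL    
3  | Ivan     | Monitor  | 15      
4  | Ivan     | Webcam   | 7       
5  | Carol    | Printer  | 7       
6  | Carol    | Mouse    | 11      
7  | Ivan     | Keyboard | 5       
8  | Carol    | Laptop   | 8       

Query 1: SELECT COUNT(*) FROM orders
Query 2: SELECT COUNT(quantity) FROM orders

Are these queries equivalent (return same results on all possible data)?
No, not equivalent

Query 1 returns: [(8,)]
Query 2 returns: [(7,)]

Reason: COUNT(*) includes NULLs, COUNT(column) excludes them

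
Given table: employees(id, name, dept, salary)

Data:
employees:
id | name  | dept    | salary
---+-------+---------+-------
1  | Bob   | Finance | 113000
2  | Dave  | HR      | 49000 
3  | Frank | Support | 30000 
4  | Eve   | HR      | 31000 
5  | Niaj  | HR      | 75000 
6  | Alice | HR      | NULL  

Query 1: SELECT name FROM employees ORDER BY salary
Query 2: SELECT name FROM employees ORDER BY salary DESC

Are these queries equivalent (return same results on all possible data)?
No, not equivalent

Query 1 returns: [('Alice',), ('Frank',), ('Eve',), ('Dave',), ('Niaj',), ('Bob',)]
Query 2 returns: [('Bob',), ('Niaj',), ('Dave',), ('Eve',), ('Frank',), ('Alice',)]

Reason: ASC vs DESC gives opposite ordering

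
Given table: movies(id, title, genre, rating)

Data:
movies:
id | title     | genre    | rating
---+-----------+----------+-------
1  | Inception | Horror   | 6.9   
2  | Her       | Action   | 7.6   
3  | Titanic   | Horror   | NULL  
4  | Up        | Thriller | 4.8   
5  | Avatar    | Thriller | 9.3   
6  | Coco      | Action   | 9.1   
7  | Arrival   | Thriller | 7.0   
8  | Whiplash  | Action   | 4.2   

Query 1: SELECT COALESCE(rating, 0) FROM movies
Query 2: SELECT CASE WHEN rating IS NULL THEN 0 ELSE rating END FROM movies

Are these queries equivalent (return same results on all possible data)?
Yes, equivalent

Both queries return: [(0,), (4.2,), (4.8,), (6.9,), (7.0,), (7.6,), (9.1,), (9.3,)]

Reason: COALESCE vs CASE for NULL handling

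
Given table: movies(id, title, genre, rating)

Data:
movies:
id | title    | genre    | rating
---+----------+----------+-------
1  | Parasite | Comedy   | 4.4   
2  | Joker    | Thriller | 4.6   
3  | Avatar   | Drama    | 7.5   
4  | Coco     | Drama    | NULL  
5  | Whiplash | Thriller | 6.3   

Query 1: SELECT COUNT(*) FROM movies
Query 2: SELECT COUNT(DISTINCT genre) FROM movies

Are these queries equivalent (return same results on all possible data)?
No, not equivalent

Query 1 returns: [(5,)]
Query 2 returns: [(3,)]

Reason: COUNT(*) counts rows, COUNT(DISTINCT genre) counts unique genres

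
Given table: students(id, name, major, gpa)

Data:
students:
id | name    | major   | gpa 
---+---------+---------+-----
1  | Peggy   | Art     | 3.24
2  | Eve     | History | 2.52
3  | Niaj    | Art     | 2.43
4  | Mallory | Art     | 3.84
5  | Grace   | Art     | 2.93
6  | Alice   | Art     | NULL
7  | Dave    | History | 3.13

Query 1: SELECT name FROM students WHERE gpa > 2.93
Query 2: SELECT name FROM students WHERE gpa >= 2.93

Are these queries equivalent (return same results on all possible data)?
No, not equivalent

Query 1 returns: [('Peggy',), ('Mallory',), ('Dave',)]
Query 2 returns: [('Peggy',), ('Mallory',), ('Grace',), ('Dave',)]

Reason: > vs >= gives different results when gpa = 2.93 exists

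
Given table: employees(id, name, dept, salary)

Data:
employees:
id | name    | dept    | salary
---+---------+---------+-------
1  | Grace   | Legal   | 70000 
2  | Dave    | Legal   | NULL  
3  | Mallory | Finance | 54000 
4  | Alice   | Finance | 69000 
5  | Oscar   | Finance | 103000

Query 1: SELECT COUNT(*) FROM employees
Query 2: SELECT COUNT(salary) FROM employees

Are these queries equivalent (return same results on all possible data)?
No, not equivalent

Query 1 returns: [(5,)]
Query 2 returns: [(4,)]

Reason: COUNT(*) includes NULLs, COUNT(column) excludes them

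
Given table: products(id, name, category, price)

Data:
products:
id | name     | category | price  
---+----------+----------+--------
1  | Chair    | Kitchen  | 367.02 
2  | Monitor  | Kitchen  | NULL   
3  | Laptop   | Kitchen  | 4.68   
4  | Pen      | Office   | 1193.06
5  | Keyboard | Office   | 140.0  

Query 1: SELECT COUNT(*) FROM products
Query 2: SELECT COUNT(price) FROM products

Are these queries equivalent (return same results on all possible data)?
No, not equivalent

Query 1 returns: [(5,)]
Query 2 returns: [(4,)]

Reason: COUNT(*) includes NULLs, COUNT(column) excludes them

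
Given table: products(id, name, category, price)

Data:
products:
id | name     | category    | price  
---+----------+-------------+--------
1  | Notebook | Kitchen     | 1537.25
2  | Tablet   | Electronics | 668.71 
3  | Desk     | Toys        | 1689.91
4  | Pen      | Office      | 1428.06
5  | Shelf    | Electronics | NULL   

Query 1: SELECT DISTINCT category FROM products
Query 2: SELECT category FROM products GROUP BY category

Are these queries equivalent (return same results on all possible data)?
Yes, equivalent

Both queries return: [('Electronics',), ('Kitchen',), ('Office',), ('Toys',)]

Reason: Both get unique categorys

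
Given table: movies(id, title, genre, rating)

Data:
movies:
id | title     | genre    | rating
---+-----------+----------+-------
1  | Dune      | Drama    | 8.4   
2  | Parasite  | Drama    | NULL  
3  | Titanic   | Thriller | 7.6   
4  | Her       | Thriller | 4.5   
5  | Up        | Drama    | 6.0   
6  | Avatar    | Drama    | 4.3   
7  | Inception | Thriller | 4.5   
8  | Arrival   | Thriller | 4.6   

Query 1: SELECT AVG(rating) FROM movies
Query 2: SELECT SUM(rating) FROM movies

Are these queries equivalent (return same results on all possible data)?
No, not equivalent

Query 1 returns: [(5.7,)]
Query 2 returns: [(39.9,)]

Reason: AVG vs SUM give different aggregate values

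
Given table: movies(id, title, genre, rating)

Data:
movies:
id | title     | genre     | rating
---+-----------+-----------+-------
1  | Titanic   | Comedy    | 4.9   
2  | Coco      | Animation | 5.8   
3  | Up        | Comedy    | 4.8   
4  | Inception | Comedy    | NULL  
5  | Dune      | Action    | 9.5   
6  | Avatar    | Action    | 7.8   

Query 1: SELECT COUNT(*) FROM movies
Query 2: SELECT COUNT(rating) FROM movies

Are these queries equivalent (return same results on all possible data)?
No, not equivalent

Query 1 returns: [(6,)]
Query 2 returns: [(5,)]

Reason: COUNT(*) includes NULLs, COUNT(column) excludes them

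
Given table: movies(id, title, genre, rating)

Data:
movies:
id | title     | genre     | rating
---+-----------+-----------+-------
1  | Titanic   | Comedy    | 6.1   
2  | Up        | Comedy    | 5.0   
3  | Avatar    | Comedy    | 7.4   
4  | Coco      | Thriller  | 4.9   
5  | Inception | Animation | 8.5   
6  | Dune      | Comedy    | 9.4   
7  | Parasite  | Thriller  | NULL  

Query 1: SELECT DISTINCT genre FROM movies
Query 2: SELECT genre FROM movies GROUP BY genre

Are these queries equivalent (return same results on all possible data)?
Yes, equivalent

Both queries return: [('Animation',), ('Comedy',), ('Thriller',)]

Reason: Both get unique genres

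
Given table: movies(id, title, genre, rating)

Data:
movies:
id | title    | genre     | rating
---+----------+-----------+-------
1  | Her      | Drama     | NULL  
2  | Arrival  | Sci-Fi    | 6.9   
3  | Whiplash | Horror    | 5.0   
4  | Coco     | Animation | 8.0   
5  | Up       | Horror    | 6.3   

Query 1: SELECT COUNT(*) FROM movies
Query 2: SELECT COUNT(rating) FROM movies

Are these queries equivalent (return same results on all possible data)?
No, not equivalent

Query 1 returns: [(5,)]
Query 2 returns: [(4,)]

Reason: COUNT(*) includes NULLs, COUNT(column) excludes them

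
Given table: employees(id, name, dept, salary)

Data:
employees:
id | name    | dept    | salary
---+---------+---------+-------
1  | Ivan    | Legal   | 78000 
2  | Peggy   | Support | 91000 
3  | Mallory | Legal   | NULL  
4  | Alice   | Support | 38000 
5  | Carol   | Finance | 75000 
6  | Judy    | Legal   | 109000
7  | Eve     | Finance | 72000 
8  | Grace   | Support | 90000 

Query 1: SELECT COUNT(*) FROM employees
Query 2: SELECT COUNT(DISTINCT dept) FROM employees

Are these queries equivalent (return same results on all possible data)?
No, not equivalent

Query 1 returns: [(8,)]
Query 2 returns: [(3,)]

Reason: COUNT(*) counts rows, COUNT(DISTINCT dept) counts unique depts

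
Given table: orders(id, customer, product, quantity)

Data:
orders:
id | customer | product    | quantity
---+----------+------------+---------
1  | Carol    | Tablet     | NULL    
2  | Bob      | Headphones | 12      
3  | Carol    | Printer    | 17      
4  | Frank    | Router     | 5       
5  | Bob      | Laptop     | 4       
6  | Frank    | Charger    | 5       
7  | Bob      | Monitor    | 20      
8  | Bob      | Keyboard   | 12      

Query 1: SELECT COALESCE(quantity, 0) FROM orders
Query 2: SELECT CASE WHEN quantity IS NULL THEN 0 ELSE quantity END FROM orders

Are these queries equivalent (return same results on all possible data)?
Yes, equivalent

Both queries return: [(0,), (4,), (5,), (5,), (12,), (12,), (17,), (20,)]

Reason: COALESCE vs CASE for NULL handling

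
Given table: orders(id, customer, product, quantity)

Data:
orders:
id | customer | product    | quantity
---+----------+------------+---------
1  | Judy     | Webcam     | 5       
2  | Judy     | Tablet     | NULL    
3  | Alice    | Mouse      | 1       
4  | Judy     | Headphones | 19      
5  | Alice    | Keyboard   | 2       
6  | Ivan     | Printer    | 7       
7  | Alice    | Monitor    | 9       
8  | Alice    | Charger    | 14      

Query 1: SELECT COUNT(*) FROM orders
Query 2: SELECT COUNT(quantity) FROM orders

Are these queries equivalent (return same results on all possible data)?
No, not equivalent

Query 1 returns: [(8,)]
Query 2 returns: [(7,)]

Reason: COUNT(*) includes NULLs, COUNT(column) excludes them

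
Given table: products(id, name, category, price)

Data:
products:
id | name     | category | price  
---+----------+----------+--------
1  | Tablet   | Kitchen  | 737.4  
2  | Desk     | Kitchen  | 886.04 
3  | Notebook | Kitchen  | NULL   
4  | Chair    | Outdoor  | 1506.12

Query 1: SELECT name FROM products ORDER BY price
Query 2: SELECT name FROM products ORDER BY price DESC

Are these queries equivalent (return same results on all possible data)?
No, not equivalent

Query 1 returns: [('Notebook',), ('Tablet',), ('Desk',), ('Chair',)]
Query 2 returns: [('Chair',), ('Desk',), ('Tablet',), ('Notebook',)]

Reason: ASC vs DESC gives opposite ordering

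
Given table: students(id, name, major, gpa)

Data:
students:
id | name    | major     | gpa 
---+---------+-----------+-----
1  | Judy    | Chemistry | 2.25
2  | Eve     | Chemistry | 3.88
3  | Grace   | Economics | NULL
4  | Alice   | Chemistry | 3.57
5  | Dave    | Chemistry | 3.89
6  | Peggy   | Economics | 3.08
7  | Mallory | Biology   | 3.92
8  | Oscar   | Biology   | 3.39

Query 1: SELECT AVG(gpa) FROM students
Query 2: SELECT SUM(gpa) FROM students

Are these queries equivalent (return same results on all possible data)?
No, not equivalent

Query 1 returns: [(3.4257142857142857,)]
Query 2 returns: [(23.98,)]

Reason: AVG vs SUM give different aggregate values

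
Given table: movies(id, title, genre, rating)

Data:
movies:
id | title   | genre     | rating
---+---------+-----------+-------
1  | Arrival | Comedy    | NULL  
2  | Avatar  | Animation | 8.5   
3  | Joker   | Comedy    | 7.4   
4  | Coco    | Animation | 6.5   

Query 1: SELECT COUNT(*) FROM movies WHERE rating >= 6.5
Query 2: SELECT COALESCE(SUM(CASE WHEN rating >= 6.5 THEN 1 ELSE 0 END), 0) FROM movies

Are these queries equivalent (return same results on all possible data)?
Yes, equivalent

Both queries return: [(3,)]

Reason: COUNT with WHERE vs conditional SUM (COALESCE handles empty-table NULL)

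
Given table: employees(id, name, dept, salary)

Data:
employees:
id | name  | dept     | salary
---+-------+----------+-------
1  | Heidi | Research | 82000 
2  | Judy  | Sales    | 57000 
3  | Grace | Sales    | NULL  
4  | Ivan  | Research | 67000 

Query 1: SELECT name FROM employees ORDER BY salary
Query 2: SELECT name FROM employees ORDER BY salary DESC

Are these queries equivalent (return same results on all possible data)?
No, not equivalent

Query 1 returns: [('Grace',), ('Judy',), ('Ivan',), ('Heidi',)]
Query 2 returns: [('Heidi',), ('Ivan',), ('Judy',), ('Grace',)]

Reason: ASC vs DESC gives opposite ordering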